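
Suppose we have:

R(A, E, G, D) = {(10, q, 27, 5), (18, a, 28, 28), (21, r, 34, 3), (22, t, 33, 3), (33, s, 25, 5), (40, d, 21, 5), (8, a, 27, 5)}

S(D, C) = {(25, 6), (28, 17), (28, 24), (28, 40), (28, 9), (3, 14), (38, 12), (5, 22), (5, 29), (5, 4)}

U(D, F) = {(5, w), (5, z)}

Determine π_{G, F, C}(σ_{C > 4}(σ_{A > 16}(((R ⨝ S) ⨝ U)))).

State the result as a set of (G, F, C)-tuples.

Joining R and S on D yields {(10, q, 27, 5, 22), (10, q, 27, 5, 29), (10, q, 27, 5, 4), (18, a, 28, 28, 17), (18, a, 28, 28, 24), (18, a, 28, 28, 40), (18, a, 28, 28, 9), (21, r, 34, 3, 14), (22, t, 33, 3, 14), (33, s, 25, 5, 22), (33, s, 25, 5, 29), (33, s, 25, 5, 4), (40, d, 21, 5, 22), (40, d, 21, 5, 29), (40, d, 21, 5, 4), (8, a, 27, 5, 22), (8, a, 27, 5, 29), (8, a, 27, 5, 4)}.
Joining (R ⨝ S) and U on D yields {(10, q, 27, 5, 22, w), (10, q, 27, 5, 22, z), (10, q, 27, 5, 29, w), (10, q, 27, 5, 29, z), (10, q, 27, 5, 4, w), (10, q, 27, 5, 4, z), (33, s, 25, 5, 22, w), (33, s, 25, 5, 22, z), (33, s, 25, 5, 29, w), (33, s, 25, 5, 29, z), (33, s, 25, 5, 4, w), (33, s, 25, 5, 4, z), (40, d, 21, 5, 22, w), (40, d, 21, 5, 22, z), (40, d, 21, 5, 29, w), (40, d, 21, 5, 29, z), (40, d, 21, 5, 4, w), (40, d, 21, 5, 4, z), (8, a, 27, 5, 22, w), (8, a, 27, 5, 22, z), (8, a, 27, 5, 29, w), (8, a, 27, 5, 29, z), (8, a, 27, 5, 4, w), (8, a, 27, 5, 4, z)}.
σ[A > 16]: keep tuples satisfying A > 16 → {(33, s, 25, 5, 22, w), (33, s, 25, 5, 22, z), (33, s, 25, 5, 29, w), (33, s, 25, 5, 29, z), (33, s, 25, 5, 4, w), (33, s, 25, 5, 4, z), (40, d, 21, 5, 22, w), (40, d, 21, 5, 22, z), (40, d, 21, 5, 29, w), (40, d, 21, 5, 29, z), (40, d, 21, 5, 4, w), (40, d, 21, 5, 4, z)}
σ[C > 4]: keep tuples satisfying C > 4 → {(33, s, 25, 5, 22, w), (33, s, 25, 5, 22, z), (33, s, 25, 5, 29, w), (33, s, 25, 5, 29, z), (40, d, 21, 5, 22, w), (40, d, 21, 5, 22, z), (40, d, 21, 5, 29, w), (40, d, 21, 5, 29, z)}
Keep only column(s) G, F, C: {(21, w, 22), (21, w, 29), (21, z, 22), (21, z, 29), (25, w, 22), (25, w, 29), (25, z, 22), (25, z, 29)}

{(21, w, 22), (21, w, 29), (21, z, 22), (21, z, 29), (25, w, 22), (25, w, 29), (25, z, 22), (25, z, 29)}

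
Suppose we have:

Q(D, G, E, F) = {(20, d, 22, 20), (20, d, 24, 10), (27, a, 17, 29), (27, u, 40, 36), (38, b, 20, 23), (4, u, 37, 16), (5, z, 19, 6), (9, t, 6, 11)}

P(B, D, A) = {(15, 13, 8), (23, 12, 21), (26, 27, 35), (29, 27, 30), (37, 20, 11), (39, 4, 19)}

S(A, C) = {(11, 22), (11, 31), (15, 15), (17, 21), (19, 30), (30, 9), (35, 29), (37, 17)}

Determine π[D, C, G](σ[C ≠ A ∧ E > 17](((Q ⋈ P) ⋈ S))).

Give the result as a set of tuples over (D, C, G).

{(20, 22, d), (20, 31, d), (27, 29, u), (27, 9, u), (4, 30, u)}

Natural join on D: {(20, d, 22, 20, 37, 11), (20, d, 24, 10, 37, 11), (27, a, 17, 29, 26, 35), (27, a, 17, 29, 29, 30), (27, u, 40, 36, 26, 35), (27, u, 40, 36, 29, 30), (4, u, 37, 16, 39, 19)}
Natural join on A: {(20, d, 22, 20, 37, 11, 22), (20, d, 22, 20, 37, 11, 31), (20, d, 24, 10, 37, 11, 22), (20, d, 24, 10, 37, 11, 31), (27, a, 17, 29, 26, 35, 29), (27, a, 17, 29, 29, 30, 9), (27, u, 40, 36, 26, 35, 29), (27, u, 40, 36, 29, 30, 9), (4, u, 37, 16, 39, 19, 30)}
Selection C ≠ A ∧ E > 17: {(20, d, 22, 20, 37, 11, 22), (20, d, 22, 20, 37, 11, 31), (20, d, 24, 10, 37, 11, 22), (20, d, 24, 10, 37, 11, 31), (27, u, 40, 36, 26, 35, 29), (27, u, 40, 36, 29, 30, 9), (4, u, 37, 16, 39, 19, 30)}
Keep only column(s) D, C, G (2 duplicate(s) eliminated): {(20, 22, d), (20, 31, d), (27, 29, u), (27, 9, u), (4, 30, u)}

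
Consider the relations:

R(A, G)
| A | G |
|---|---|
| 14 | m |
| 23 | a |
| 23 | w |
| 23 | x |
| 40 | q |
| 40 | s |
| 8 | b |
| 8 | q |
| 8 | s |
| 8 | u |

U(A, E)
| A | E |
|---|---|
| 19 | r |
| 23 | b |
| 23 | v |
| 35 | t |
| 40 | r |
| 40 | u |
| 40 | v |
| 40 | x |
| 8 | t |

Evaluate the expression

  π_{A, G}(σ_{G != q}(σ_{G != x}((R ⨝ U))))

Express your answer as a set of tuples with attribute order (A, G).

Joining R and U on A yields {(23, a, b), (23, a, v), (23, w, b), (23, w, v), (23, x, b), (23, x, v), (40, q, r), (40, q, u), (40, q, v), (40, q, x), (40, s, r), (40, s, u), (40, s, v), (40, s, x), (8, b, t), (8, q, t), (8, s, t), (8, u, t)}.
Apply σ_{G != x}; surviving tuples: {(23, a, b), (23, a, v), (23, w, b), (23, w, v), (40, q, r), (40, q, u), (40, q, v), (40, q, x), (40, s, r), (40, s, u), (40, s, v), (40, s, x), (8, b, t), (8, q, t), (8, s, t), (8, u, t)}
Apply σ_{G != q}; surviving tuples: {(23, a, b), (23, a, v), (23, w, b), (23, w, v), (40, s, r), (40, s, u), (40, s, v), (40, s, x), (8, b, t), (8, s, t), (8, u, t)}
Keep only column(s) A, G (5 duplicate(s) eliminated): {(23, a), (23, w), (40, s), (8, b), (8, s), (8, u)}

{(23, a), (23, w), (40, s), (8, b), (8, s), (8, u)}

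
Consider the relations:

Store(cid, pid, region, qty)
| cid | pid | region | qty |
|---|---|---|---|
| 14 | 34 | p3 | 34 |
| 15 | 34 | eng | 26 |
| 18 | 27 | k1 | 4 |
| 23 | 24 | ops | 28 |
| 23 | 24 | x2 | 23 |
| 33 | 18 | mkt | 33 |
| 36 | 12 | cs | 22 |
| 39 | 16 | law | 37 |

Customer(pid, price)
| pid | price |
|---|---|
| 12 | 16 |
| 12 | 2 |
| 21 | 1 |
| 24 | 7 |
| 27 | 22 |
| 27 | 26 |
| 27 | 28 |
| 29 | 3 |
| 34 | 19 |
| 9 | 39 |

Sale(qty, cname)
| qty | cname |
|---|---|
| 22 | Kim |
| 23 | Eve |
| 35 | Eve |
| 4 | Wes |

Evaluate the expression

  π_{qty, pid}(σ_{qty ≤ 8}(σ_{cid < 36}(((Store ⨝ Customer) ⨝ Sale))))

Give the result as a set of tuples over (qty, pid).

{(4, 27)}

Joining Store and Customer on pid yields {(14, 34, p3, 34, 19), (15, 34, eng, 26, 19), (18, 27, k1, 4, 22), (18, 27, k1, 4, 26), (18, 27, k1, 4, 28), (23, 24, ops, 28, 7), (23, 24, x2, 23, 7), (36, 12, cs, 22, 16), (36, 12, cs, 22, 2)}.
Joining (Store ⨝ Customer) and Sale on qty yields {(18, 27, k1, 4, 22, Wes), (18, 27, k1, 4, 26, Wes), (18, 27, k1, 4, 28, Wes), (23, 24, x2, 23, 7, Eve), (36, 12, cs, 22, 16, Kim), (36, 12, cs, 22, 2, Kim)}.
Filtering on cid < 36 leaves {(18, 27, k1, 4, 22, Wes), (18, 27, k1, 4, 26, Wes), (18, 27, k1, 4, 28, Wes), (23, 24, x2, 23, 7, Eve)}.
Filtering on qty ≤ 8 leaves {(18, 27, k1, 4, 22, Wes), (18, 27, k1, 4, 26, Wes), (18, 27, k1, 4, 28, Wes)}.
Keep only column(s) qty, pid (2 duplicate(s) eliminated): {(4, 27)}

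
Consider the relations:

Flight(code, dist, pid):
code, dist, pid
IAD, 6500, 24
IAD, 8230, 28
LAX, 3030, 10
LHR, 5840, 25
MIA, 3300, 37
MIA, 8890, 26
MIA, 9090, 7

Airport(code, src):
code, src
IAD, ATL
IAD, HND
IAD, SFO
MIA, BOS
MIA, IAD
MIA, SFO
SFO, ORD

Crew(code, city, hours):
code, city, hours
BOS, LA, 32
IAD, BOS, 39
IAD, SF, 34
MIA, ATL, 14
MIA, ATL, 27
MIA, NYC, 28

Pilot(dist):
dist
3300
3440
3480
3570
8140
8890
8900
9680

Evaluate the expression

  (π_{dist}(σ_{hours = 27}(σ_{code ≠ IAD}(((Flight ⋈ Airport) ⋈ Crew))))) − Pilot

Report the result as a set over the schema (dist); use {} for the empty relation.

{9090}

Flight ⋈ Airport (natural join on code): {(IAD, 6500, 24, ATL), (IAD, 6500, 24, HND), (IAD, 6500, 24, SFO), (IAD, 8230, 28, ATL), (IAD, 8230, 28, HND), (IAD, 8230, 28, SFO), (MIA, 3300, 37, BOS), (MIA, 3300, 37, IAD), (MIA, 3300, 37, SFO), (MIA, 8890, 26, BOS), (MIA, 8890, 26, IAD), (MIA, 8890, 26, SFO), (MIA, 9090, 7, BOS), (MIA, 9090, 7, IAD), (MIA, 9090, 7, SFO)}
(Flight ⋈ Airport) ⋈ Crew (natural join on code): {(IAD, 6500, 24, ATL, BOS, 39), (IAD, 6500, 24, ATL, SF, 34), (IAD, 6500, 24, HND, BOS, 39), (IAD, 6500, 24, HND, SF, 34), (IAD, 6500, 24, SFO, BOS, 39), (IAD, 6500, 24, SFO, SF, 34), (IAD, 8230, 28, ATL, BOS, 39), (IAD, 8230, 28, ATL, SF, 34), (IAD, 8230, 28, HND, BOS, 39), (IAD, 8230, 28, HND, SF, 34), (IAD, 8230, 28, SFO, BOS, 39), (IAD, 8230, 28, SFO, SF, 34), (MIA, 3300, 37, BOS, ATL, 14), (MIA, 3300, 37, BOS, ATL, 27), (MIA, 3300, 37, BOS, NYC, 28), (MIA, 3300, 37, IAD, ATL, 14), (MIA, 3300, 37, IAD, ATL, 27), (MIA, 3300, 37, IAD, NYC, 28), (MIA, 3300, 37, SFO, ATL, 14), (MIA, 3300, 37, SFO, ATL, 27), (MIA, 3300, 37, SFO, NYC, 28), (MIA, 8890, 26, BOS, ATL, 14), (MIA, 8890, 26, BOS, ATL, 27), (MIA, 8890, 26, BOS, NYC, 28), (MIA, 8890, 26, IAD, ATL, 14), (MIA, 8890, 26, IAD, ATL, 27), (MIA, 8890, 26, IAD, NYC, 28), (MIA, 8890, 26, SFO, ATL, 14), (MIA, 8890, 26, SFO, ATL, 27), (MIA, 8890, 26, SFO, NYC, 28), (MIA, 9090, 7, BOS, ATL, 14), (MIA, 9090, 7, BOS, ATL, 27), (MIA, 9090, 7, BOS, NYC, 28), (MIA, 9090, 7, IAD, ATL, 14), (MIA, 9090, 7, IAD, ATL, 27), (MIA, 9090, 7, IAD, NYC, 28), (MIA, 9090, 7, SFO, ATL, 14), (MIA, 9090, 7, SFO, ATL, 27), (MIA, 9090, 7, SFO, NYC, 28)}
Filtering on code ≠ IAD leaves {(MIA, 3300, 37, BOS, ATL, 14), (MIA, 3300, 37, BOS, ATL, 27), (MIA, 3300, 37, BOS, NYC, 28), (MIA, 3300, 37, IAD, ATL, 14), (MIA, 3300, 37, IAD, ATL, 27), (MIA, 3300, 37, IAD, NYC, 28), (MIA, 3300, 37, SFO, ATL, 14), (MIA, 3300, 37, SFO, ATL, 27), (MIA, 3300, 37, SFO, NYC, 28), (MIA, 8890, 26, BOS, ATL, 14), (MIA, 8890, 26, BOS, ATL, 27), (MIA, 8890, 26, BOS, NYC, 28), (MIA, 8890, 26, IAD, ATL, 14), (MIA, 8890, 26, IAD, ATL, 27), (MIA, 8890, 26, IAD, NYC, 28), (MIA, 8890, 26, SFO, ATL, 14), (MIA, 8890, 26, SFO, ATL, 27), (MIA, 8890, 26, SFO, NYC, 28), (MIA, 9090, 7, BOS, ATL, 14), (MIA, 9090, 7, BOS, ATL, 27), (MIA, 9090, 7, BOS, NYC, 28), (MIA, 9090, 7, IAD, ATL, 14), (MIA, 9090, 7, IAD, ATL, 27), (MIA, 9090, 7, IAD, NYC, 28), (MIA, 9090, 7, SFO, ATL, 14), (MIA, 9090, 7, SFO, ATL, 27), (MIA, 9090, 7, SFO, NYC, 28)}.
Filtering on hours = 27 leaves {(MIA, 3300, 37, BOS, ATL, 27), (MIA, 3300, 37, IAD, ATL, 27), (MIA, 3300, 37, SFO, ATL, 27), (MIA, 8890, 26, BOS, ATL, 27), (MIA, 8890, 26, IAD, ATL, 27), (MIA, 8890, 26, SFO, ATL, 27), (MIA, 9090, 7, BOS, ATL, 27), (MIA, 9090, 7, IAD, ATL, 27), (MIA, 9090, 7, SFO, ATL, 27)}.
π[dist]: project onto (dist) (6 duplicate(s) eliminated) → {3300, 8890, 9090}
Taking the difference: {9090}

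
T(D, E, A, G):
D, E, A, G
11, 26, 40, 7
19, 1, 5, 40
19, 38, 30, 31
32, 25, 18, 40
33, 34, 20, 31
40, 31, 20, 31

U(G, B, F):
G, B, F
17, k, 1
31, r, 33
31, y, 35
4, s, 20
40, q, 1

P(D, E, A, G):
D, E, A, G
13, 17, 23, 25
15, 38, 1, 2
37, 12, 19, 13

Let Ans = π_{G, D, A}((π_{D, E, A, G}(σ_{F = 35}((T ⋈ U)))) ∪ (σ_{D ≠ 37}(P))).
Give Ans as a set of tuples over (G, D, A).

{(2, 15, 1), (25, 13, 23), (31, 19, 30), (31, 33, 20), (31, 40, 20)}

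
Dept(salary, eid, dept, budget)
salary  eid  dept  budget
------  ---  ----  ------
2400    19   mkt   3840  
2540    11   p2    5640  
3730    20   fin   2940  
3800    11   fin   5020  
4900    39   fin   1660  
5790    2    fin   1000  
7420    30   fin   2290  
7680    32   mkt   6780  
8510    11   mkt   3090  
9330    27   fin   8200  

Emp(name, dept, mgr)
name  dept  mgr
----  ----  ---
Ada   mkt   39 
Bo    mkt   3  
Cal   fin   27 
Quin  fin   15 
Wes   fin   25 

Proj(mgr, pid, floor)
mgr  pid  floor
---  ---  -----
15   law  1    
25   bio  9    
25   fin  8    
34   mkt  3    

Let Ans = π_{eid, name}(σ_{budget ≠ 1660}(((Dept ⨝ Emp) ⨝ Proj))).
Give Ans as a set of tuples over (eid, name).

{(11, Quin), (11, Wes), (2, Quin), (2, Wes), (20, Quin), (20, Wes), (27, Quin), (27, Wes), (30, Quin), (30, Wes)}

Natural join on dept: {(2400, 19, mkt, 3840, Ada, 39), (2400, 19, mkt, 3840, Bo, 3), (3730, 20, fin, 2940, Cal, 27), (3730, 20, fin, 2940, Quin, 15), (3730, 20, fin, 2940, Wes, 25), (3800, 11, fin, 5020, Cal, 27), (3800, 11, fin, 5020, Quin, 15), (3800, 11, fin, 5020, Wes, 25), (4900, 39, fin, 1660, Cal, 27), (4900, 39, fin, 1660, Quin, 15), (4900, 39, fin, 1660, Wes, 25), (5790, 2, fin, 1000, Cal, 27), (5790, 2, fin, 1000, Quin, 15), (5790, 2, fin, 1000, Wes, 25), (7420, 30, fin, 2290, Cal, 27), (7420, 30, fin, 2290, Quin, 15), (7420, 30, fin, 2290, Wes, 25), (7680, 32, mkt, 6780, Ada, 39), (7680, 32, mkt, 6780, Bo, 3), (8510, 11, mkt, 3090, Ada, 39), (8510, 11, mkt, 3090, Bo, 3), (9330, 27, fin, 8200, Cal, 27), (9330, 27, fin, 8200, Quin, 15), (9330, 27, fin, 8200, Wes, 25)}
Natural join on mgr: {(3730, 20, fin, 2940, Quin, 15, law, 1), (3730, 20, fin, 2940, Wes, 25, bio, 9), (3730, 20, fin, 2940, Wes, 25, fin, 8), (3800, 11, fin, 5020, Quin, 15, law, 1), (3800, 11, fin, 5020, Wes, 25, bio, 9), (3800, 11, fin, 5020, Wes, 25, fin, 8), (4900, 39, fin, 1660, Quin, 15, law, 1), (4900, 39, fin, 1660, Wes, 25, bio, 9), (4900, 39, fin, 1660, Wes, 25, fin, 8), (5790, 2, fin, 1000, Quin, 15, law, 1), (5790, 2, fin, 1000, Wes, 25, bio, 9), (5790, 2, fin, 1000, Wes, 25, fin, 8), (7420, 30, fin, 2290, Quin, 15, law, 1), (7420, 30, fin, 2290, Wes, 25, bio, 9), (7420, 30, fin, 2290, Wes, 25, fin, 8), (9330, 27, fin, 8200, Quin, 15, law, 1), (9330, 27, fin, 8200, Wes, 25, bio, 9), (9330, 27, fin, 8200, Wes, 25, fin, 8)}
Filtering on budget ≠ 1660 leaves {(3730, 20, fin, 2940, Quin, 15, law, 1), (3730, 20, fin, 2940, Wes, 25, bio, 9), (3730, 20, fin, 2940, Wes, 25, fin, 8), (3800, 11, fin, 5020, Quin, 15, law, 1), (3800, 11, fin, 5020, Wes, 25, bio, 9), (3800, 11, fin, 5020, Wes, 25, fin, 8), (5790, 2, fin, 1000, Quin, 15, law, 1), (5790, 2, fin, 1000, Wes, 25, bio, 9), (5790, 2, fin, 1000, Wes, 25, fin, 8), (7420, 30, fin, 2290, Quin, 15, law, 1), (7420, 30, fin, 2290, Wes, 25, bio, 9), (7420, 30, fin, 2290, Wes, 25, fin, 8), (9330, 27, fin, 8200, Quin, 15, law, 1), (9330, 27, fin, 8200, Wes, 25, bio, 9), (9330, 27, fin, 8200, Wes, 25, fin, 8)}.
π_{eid, name} gives {(11, Quin), (11, Wes), (2, Quin), (2, Wes), (20, Quin), (20, Wes), (27, Quin), (27, Wes), (30, Quin), (30, Wes)} (5 duplicate(s) eliminated).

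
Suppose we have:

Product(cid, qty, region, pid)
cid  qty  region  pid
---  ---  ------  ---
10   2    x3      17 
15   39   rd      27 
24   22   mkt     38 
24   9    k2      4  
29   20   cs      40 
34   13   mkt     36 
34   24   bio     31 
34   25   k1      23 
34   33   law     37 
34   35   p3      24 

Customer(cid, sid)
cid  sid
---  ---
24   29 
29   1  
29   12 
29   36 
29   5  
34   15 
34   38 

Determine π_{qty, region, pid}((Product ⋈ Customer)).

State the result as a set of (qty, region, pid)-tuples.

{(13, mkt, 36), (20, cs, 40), (22, mkt, 38), (24, bio, 31), (25, k1, 23), (33, law, 37), (35, p3, 24), (9, k2, 4)}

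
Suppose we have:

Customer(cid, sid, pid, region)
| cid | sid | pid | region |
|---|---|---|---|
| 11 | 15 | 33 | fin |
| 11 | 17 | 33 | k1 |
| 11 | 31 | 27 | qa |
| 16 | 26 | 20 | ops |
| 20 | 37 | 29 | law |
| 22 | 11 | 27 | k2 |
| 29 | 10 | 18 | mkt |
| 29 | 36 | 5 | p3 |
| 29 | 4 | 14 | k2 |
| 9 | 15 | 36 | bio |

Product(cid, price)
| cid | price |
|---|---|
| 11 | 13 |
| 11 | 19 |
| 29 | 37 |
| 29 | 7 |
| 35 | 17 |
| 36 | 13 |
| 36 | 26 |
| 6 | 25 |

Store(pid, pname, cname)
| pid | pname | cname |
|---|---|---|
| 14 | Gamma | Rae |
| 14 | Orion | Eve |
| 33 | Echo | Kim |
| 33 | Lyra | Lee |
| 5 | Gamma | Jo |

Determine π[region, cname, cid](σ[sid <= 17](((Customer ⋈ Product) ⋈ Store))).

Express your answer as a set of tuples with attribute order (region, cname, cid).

{(fin, Kim, 11), (fin, Lee, 11), (k1, Kim, 11), (k1, Lee, 11), (k2, Eve, 29), (k2, Rae, 29)}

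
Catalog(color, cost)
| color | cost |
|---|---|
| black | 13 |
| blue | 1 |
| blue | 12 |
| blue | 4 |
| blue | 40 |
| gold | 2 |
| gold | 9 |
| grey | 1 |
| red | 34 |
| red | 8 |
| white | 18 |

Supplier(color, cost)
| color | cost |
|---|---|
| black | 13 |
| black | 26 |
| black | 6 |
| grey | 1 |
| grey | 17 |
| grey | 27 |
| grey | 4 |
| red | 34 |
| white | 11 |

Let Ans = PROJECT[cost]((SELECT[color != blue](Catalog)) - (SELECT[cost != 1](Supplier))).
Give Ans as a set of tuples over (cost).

Filtering on color != blue leaves {(black, 13), (gold, 2), (gold, 9), (grey, 1), (red, 34), (red, 8), (white, 18)}.
Filtering on cost != 1 leaves {(black, 13), (black, 26), (black, 6), (grey, 17), (grey, 27), (grey, 4), (red, 34), (white, 11)}.
Taking the difference: {(gold, 2), (gold, 9), (grey, 1), (red, 8), (white, 18)}
π_{cost} gives {1, 18, 2, 8, 9}.

{1, 18, 2, 8, 9}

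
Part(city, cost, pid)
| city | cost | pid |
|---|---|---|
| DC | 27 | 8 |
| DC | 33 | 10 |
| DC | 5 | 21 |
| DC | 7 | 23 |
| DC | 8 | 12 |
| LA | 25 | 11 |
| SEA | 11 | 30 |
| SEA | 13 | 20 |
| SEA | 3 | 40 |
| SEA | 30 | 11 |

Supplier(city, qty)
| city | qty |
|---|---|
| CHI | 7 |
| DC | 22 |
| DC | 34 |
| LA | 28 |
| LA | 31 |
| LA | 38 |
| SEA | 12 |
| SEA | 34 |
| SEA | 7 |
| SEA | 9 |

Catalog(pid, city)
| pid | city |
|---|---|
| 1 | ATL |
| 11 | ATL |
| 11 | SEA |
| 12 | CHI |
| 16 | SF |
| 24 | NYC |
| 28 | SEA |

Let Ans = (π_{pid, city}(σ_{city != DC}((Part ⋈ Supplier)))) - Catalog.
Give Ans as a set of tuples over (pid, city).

Natural join on city: {(DC, 27, 8, 22), (DC, 27, 8, 34), (DC, 33, 10, 22), (DC, 33, 10, 34), (DC, 5, 21, 22), (DC, 5, 21, 34), (DC, 7, 23, 22), (DC, 7, 23, 34), (DC, 8, 12, 22), (DC, 8, 12, 34), (LA, 25, 11, 28), (LA, 25, 11, 31), (LA, 25, 11, 38), (SEA, 11, 30, 12), (SEA, 11, 30, 34), (SEA, 11, 30, 7), (SEA, 11, 30, 9), (SEA, 13, 20, 12), (SEA, 13, 20, 34), (SEA, 13, 20, 7), (SEA, 13, 20, 9), (SEA, 3, 40, 12), (SEA, 3, 40, 34), (SEA, 3, 40, 7), (SEA, 3, 40, 9), (SEA, 30, 11, 12), (SEA, 30, 11, 34), (SEA, 30, 11, 7), (SEA, 30, 11, 9)}
Apply σ_{city != DC}; surviving tuples: {(LA, 25, 11, 28), (LA, 25, 11, 31), (LA, 25, 11, 38), (SEA, 11, 30, 12), (SEA, 11, 30, 34), (SEA, 11, 30, 7), (SEA, 11, 30, 9), (SEA, 13, 20, 12), (SEA, 13, 20, 34), (SEA, 13, 20, 7), (SEA, 13, 20, 9), (SEA, 3, 40, 12), (SEA, 3, 40, 34), (SEA, 3, 40, 7), (SEA, 3, 40, 9), (SEA, 30, 11, 12), (SEA, 30, 11, 34), (SEA, 30, 11, 7), (SEA, 30, 11, 9)}
Projecting to pid, city (14 duplicate(s) eliminated): {(11, LA), (11, SEA), (20, SEA), (30, SEA), (40, SEA)}
Difference: {(11, LA), (11, SEA), (20, SEA), (30, SEA), (40, SEA)} with {(1, ATL), (11, ATL), (11, SEA), (12, CHI), (16, SF), (24, NYC), (28, SEA)} → {(11, LA), (20, SEA), (30, SEA), (40, SEA)}

{(11, LA), (20, SEA), (30, SEA), (40, SEA)}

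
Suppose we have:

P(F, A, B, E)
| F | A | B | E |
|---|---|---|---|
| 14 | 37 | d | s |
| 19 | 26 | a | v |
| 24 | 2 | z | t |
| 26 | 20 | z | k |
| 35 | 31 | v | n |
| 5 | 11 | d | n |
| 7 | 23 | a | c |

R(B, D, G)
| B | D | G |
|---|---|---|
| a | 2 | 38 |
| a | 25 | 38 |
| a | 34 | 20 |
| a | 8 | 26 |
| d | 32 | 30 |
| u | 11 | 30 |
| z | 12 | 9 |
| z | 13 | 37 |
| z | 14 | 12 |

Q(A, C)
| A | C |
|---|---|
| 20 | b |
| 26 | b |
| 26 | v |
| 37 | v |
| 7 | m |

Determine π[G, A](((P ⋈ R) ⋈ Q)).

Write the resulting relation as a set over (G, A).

Joining P and R on B yields {(14, 37, d, s, 32, 30), (19, 26, a, v, 2, 38), (19, 26, a, v, 25, 38), (19, 26, a, v, 34, 20), (19, 26, a, v, 8, 26), (24, 2, z, t, 12, 9), (24, 2, z, t, 13, 37), (24, 2, z, t, 14, 12), (26, 20, z, k, 12, 9), (26, 20, z, k, 13, 37), (26, 20, z, k, 14, 12), (5, 11, d, n, 32, 30), (7, 23, a, c, 2, 38), (7, 23, a, c, 25, 38), (7, 23, a, c, 34, 20), (7, 23, a, c, 8, 26)}.
Joining (P ⋈ R) and Q on A yields {(14, 37, d, s, 32, 30, v), (19, 26, a, v, 2, 38, b), (19, 26, a, v, 2, 38, v), (19, 26, a, v, 25, 38, b), (19, 26, a, v, 25, 38, v), (19, 26, a, v, 34, 20, b), (19, 26, a, v, 34, 20, v), (19, 26, a, v, 8, 26, b), (19, 26, a, v, 8, 26, v), (26, 20, z, k, 12, 9, b), (26, 20, z, k, 13, 37, b), (26, 20, z, k, 14, 12, b)}.
π[G, A]: project onto (G, A) (5 duplicate(s) eliminated) → {(12, 20), (20, 26), (26, 26), (30, 37), (37, 20), (38, 26), (9, 20)}

{(12, 20), (20, 26), (26, 26), (30, 37), (37, 20), (38, 26), (9, 20)}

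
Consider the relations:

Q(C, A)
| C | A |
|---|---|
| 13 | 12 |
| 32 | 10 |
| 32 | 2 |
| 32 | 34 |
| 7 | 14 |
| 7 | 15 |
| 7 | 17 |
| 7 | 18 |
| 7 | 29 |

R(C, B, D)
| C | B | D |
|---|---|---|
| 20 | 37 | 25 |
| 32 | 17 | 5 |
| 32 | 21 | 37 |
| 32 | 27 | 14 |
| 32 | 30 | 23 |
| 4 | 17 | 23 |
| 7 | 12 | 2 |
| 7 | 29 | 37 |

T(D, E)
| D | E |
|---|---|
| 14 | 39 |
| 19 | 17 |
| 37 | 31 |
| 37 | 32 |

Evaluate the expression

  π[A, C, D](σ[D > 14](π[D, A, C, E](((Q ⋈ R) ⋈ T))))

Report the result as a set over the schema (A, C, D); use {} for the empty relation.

{(10, 32, 37), (14, 7, 37), (15, 7, 37), (17, 7, 37), (18, 7, 37), (2, 32, 37), (29, 7, 37), (34, 32, 37)}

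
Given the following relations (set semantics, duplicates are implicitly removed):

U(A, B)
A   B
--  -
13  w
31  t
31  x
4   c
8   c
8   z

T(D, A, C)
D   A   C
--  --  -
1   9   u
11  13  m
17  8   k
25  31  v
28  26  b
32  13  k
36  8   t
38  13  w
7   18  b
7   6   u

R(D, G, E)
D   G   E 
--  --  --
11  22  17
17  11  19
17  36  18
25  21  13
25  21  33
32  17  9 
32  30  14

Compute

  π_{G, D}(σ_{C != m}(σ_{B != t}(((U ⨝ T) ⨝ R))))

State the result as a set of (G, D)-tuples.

Joining U and T on A yields {(13, w, 11, m), (13, w, 32, k), (13, w, 38, w), (31, t, 25, v), (31, x, 25, v), (8, c, 17, k), (8, c, 36, t), (8, z, 17, k), (8, z, 36, t)}.
Joining (U ⨝ T) and R on D yields {(13, w, 11, m, 22, 17), (13, w, 32, k, 17, 9), (13, w, 32, k, 30, 14), (31, t, 25, v, 21, 13), (31, t, 25, v, 21, 33), (31, x, 25, v, 21, 13), (31, x, 25, v, 21, 33), (8, c, 17, k, 11, 19), (8, c, 17, k, 36, 18), (8, z, 17, k, 11, 19), (8, z, 17, k, 36, 18)}.
Filtering on B != t leaves {(13, w, 11, m, 22, 17), (13, w, 32, k, 17, 9), (13, w, 32, k, 30, 14), (31, x, 25, v, 21, 13), (31, x, 25, v, 21, 33), (8, c, 17, k, 11, 19), (8, c, 17, k, 36, 18), (8, z, 17, k, 11, 19), (8, z, 17, k, 36, 18)}.
Filtering on C != m leaves {(13, w, 32, k, 17, 9), (13, w, 32, k, 30, 14), (31, x, 25, v, 21, 13), (31, x, 25, v, 21, 33), (8, c, 17, k, 11, 19), (8, c, 17, k, 36, 18), (8, z, 17, k, 11, 19), (8, z, 17, k, 36, 18)}.
π[G, D]: project onto (G, D) (3 duplicate(s) eliminated) → {(11, 17), (17, 32), (21, 25), (30, 32), (36, 17)}

{(11, 17), (17, 32), (21, 25), (30, 32), (36, 17)}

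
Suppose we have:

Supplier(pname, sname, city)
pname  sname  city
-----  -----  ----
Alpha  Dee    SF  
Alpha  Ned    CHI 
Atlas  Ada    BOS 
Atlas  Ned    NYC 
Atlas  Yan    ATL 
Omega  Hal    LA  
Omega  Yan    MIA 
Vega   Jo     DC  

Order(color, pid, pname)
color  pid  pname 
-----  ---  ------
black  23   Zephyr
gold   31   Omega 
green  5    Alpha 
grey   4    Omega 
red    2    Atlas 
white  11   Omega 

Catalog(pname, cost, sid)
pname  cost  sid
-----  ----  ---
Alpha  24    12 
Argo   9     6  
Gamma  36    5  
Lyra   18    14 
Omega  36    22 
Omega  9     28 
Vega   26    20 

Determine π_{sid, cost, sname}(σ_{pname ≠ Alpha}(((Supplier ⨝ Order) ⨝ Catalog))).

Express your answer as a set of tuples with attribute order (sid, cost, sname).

{(22, 36, Hal), (22, 36, Yan), (28, 9, Hal), (28, 9, Yan)}

Joining Supplier and Order on pname yields {(Alpha, Dee, SF, green, 5), (Alpha, Ned, CHI, green, 5), (Atlas, Ada, BOS, red, 2), (Atlas, Ned, NYC, red, 2), (Atlas, Yan, ATL, red, 2), (Omega, Hal, LA, gold, 31), (Omega, Hal, LA, grey, 4), (Omega, Hal, LA, white, 11), (Omega, Yan, MIA, gold, 31), (Omega, Yan, MIA, grey, 4), (Omega, Yan, MIA, white, 11)}.
Joining (Supplier ⨝ Order) and Catalog on pname yields {(Alpha, Dee, SF, green, 5, 24, 12), (Alpha, Ned, CHI, green, 5, 24, 12), (Omega, Hal, LA, gold, 31, 36, 22), (Omega, Hal, LA, gold, 31, 9, 28), (Omega, Hal, LA, grey, 4, 36, 22), (Omega, Hal, LA, grey, 4, 9, 28), (Omega, Hal, LA, white, 11, 36, 22), (Omega, Hal, LA, white, 11, 9, 28), (Omega, Yan, MIA, gold, 31, 36, 22), (Omega, Yan, MIA, gold, 31, 9, 28), (Omega, Yan, MIA, grey, 4, 36, 22), (Omega, Yan, MIA, grey, 4, 9, 28), (Omega, Yan, MIA, white, 11, 36, 22), (Omega, Yan, MIA, white, 11, 9, 28)}.
Selection pname ≠ Alpha: {(Omega, Hal, LA, gold, 31, 36, 22), (Omega, Hal, LA, gold, 31, 9, 28), (Omega, Hal, LA, grey, 4, 36, 22), (Omega, Hal, LA, grey, 4, 9, 28), (Omega, Hal, LA, white, 11, 36, 22), (Omega, Hal, LA, white, 11, 9, 28), (Omega, Yan, MIA, gold, 31, 36, 22), (Omega, Yan, MIA, gold, 31, 9, 28), (Omega, Yan, MIA, grey, 4, 36, 22), (Omega, Yan, MIA, grey, 4, 9, 28), (Omega, Yan, MIA, white, 11, 36, 22), (Omega, Yan, MIA, white, 11, 9, 28)}
Projecting to sid, cost, sname (8 duplicate(s) eliminated): {(22, 36, Hal), (22, 36, Yan), (28, 9, Hal), (28, 9, Yan)}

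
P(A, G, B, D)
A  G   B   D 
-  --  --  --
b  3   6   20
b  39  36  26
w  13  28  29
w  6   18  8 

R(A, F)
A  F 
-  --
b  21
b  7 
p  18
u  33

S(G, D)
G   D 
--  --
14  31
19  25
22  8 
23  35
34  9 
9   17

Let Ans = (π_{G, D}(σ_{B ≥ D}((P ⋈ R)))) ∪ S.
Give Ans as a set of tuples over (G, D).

{(14, 31), (19, 25), (22, 8), (23, 35), (34, 9), (39, 26), (9, 17)}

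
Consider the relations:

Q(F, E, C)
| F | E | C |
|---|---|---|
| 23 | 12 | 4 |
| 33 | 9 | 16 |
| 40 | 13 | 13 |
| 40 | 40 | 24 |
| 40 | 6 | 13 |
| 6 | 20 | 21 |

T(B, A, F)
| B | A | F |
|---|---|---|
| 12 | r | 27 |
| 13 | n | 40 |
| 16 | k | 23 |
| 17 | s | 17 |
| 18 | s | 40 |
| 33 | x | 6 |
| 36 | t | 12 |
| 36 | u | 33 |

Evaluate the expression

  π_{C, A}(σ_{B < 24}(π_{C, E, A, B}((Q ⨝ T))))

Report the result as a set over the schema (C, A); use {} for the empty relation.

{(13, n), (13, s), (24, n), (24, s), (4, k)}

Q ⋈ T (natural join on F): {(23, 12, 4, 16, k), (33, 9, 16, 36, u), (40, 13, 13, 13, n), (40, 13, 13, 18, s), (40, 40, 24, 13, n), (40, 40, 24, 18, s), (40, 6, 13, 13, n), (40, 6, 13, 18, s), (6, 20, 21, 33, x)}
Projecting to C, E, A, B: {(13, 13, n, 13), (13, 13, s, 18), (13, 6, n, 13), (13, 6, s, 18), (16, 9, u, 36), (21, 20, x, 33), (24, 40, n, 13), (24, 40, s, 18), (4, 12, k, 16)}
Selection B < 24: {(13, 13, n, 13), (13, 13, s, 18), (13, 6, n, 13), (13, 6, s, 18), (24, 40, n, 13), (24, 40, s, 18), (4, 12, k, 16)}
Projecting to C, A (2 duplicate(s) eliminated): {(13, n), (13, s), (24, n), (24, s), (4, k)}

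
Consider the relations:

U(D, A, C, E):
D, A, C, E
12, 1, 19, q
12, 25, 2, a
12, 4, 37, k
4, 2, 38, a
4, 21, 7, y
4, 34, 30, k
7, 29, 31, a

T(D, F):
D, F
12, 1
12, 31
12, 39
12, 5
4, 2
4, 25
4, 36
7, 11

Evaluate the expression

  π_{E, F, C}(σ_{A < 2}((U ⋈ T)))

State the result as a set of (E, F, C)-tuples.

{(q, 1, 19), (q, 31, 19), (q, 39, 19), (q, 5, 19)}

Natural join on D: {(12, 1, 19, q, 1), (12, 1, 19, q, 31), (12, 1, 19, q, 39), (12, 1, 19, q, 5), (12, 25, 2, a, 1), (12, 25, 2, a, 31), (12, 25, 2, a, 39), (12, 25, 2, a, 5), (12, 4, 37, k, 1), (12, 4, 37, k, 31), (12, 4, 37, k, 39), (12, 4, 37, k, 5), (4, 2, 38, a, 2), (4, 2, 38, a, 25), (4, 2, 38, a, 36), (4, 21, 7, y, 2), (4, 21, 7, y, 25), (4, 21, 7, y, 36), (4, 34, 30, k, 2), (4, 34, 30, k, 25), (4, 34, 30, k, 36), (7, 29, 31, a, 11)}
Filtering on A < 2 leaves {(12, 1, 19, q, 1), (12, 1, 19, q, 31), (12, 1, 19, q, 39), (12, 1, 19, q, 5)}.
π[E, F, C]: project onto (E, F, C) → {(q, 1, 19), (q, 31, 19), (q, 39, 19), (q, 5, 19)}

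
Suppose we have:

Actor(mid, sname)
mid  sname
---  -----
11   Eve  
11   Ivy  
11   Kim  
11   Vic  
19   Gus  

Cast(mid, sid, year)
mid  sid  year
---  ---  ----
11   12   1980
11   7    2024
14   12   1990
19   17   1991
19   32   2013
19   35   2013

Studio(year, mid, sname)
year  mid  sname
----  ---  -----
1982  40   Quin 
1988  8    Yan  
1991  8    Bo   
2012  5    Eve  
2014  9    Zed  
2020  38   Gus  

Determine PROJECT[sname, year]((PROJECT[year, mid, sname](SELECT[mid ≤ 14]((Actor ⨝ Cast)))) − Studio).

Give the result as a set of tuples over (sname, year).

{(Eve, 1980), (Eve, 2024), (Ivy, 1980), (Ivy, 2024), (Kim, 1980), (Kim, 2024), (Vic, 1980), (Vic, 2024)}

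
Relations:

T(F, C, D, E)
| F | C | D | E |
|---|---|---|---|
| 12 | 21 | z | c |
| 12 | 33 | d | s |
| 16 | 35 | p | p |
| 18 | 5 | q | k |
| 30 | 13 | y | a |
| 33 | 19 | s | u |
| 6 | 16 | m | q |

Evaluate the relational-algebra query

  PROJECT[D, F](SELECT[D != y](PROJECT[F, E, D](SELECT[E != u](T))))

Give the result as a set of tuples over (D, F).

{(d, 12), (m, 6), (p, 16), (q, 18), (z, 12)}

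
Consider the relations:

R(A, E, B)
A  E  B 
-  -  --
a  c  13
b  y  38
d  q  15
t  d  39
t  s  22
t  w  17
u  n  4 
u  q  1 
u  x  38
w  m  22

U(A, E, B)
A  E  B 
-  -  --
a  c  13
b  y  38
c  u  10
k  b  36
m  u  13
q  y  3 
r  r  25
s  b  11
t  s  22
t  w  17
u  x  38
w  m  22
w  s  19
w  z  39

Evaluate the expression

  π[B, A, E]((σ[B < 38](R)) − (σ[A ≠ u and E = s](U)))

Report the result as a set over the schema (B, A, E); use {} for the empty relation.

Apply σ_{B < 38}; surviving tuples: {(a, c, 13), (d, q, 15), (t, s, 22), (t, w, 17), (u, n, 4), (u, q, 1), (w, m, 22)}
Apply σ_{A ≠ u and E = s}; surviving tuples: {(t, s, 22), (w, s, 19)}
Taking the difference: {(a, c, 13), (d, q, 15), (t, w, 17), (u, n, 4), (u, q, 1), (w, m, 22)}
π[B, A, E]: project onto (B, A, E) → {(1, u, q), (13, a, c), (15, d, q), (17, t, w), (22, w, m), (4, u, n)}

{(1, u, q), (13, a, c), (15, d, q), (17, t, w), (22, w, m), (4, u, n)}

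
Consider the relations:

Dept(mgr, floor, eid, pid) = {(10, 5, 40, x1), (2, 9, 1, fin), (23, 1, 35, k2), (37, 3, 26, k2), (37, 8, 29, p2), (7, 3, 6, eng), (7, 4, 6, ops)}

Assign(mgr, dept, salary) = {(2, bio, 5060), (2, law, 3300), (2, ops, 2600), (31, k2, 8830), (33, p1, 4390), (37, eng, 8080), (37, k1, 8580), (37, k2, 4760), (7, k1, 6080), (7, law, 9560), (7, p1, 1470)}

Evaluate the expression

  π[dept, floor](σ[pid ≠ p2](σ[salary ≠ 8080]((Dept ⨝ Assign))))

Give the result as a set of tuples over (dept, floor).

{(bio, 9), (k1, 3), (k1, 4), (k2, 3), (law, 3), (law, 4), (law, 9), (ops, 9), (p1, 3), (p1, 4)}

Joining Dept and Assign on mgr yields {(2, 9, 1, fin, bio, 5060), (2, 9, 1, fin, law, 3300), (2, 9, 1, fin, ops, 2600), (37, 3, 26, k2, eng, 8080), (37, 3, 26, k2, k1, 8580), (37, 3, 26, k2, k2, 4760), (37, 8, 29, p2, eng, 8080), (37, 8, 29, p2, k1, 8580), (37, 8, 29, p2, k2, 4760), (7, 3, 6, eng, k1, 6080), (7, 3, 6, eng, law, 9560), (7, 3, 6, eng, p1, 1470), (7, 4, 6, ops, k1, 6080), (7, 4, 6, ops, law, 9560), (7, 4, 6, ops, p1, 1470)}.
Filtering on salary ≠ 8080 leaves {(2, 9, 1, fin, bio, 5060), (2, 9, 1, fin, law, 3300), (2, 9, 1, fin, ops, 2600), (37, 3, 26, k2, k1, 8580), (37, 3, 26, k2, k2, 4760), (37, 8, 29, p2, k1, 8580), (37, 8, 29, p2, k2, 4760), (7, 3, 6, eng, k1, 6080), (7, 3, 6, eng, law, 9560), (7, 3, 6, eng, p1, 1470), (7, 4, 6, ops, k1, 6080), (7, 4, 6, ops, law, 9560), (7, 4, 6, ops, p1, 1470)}.
Filtering on pid ≠ p2 leaves {(2, 9, 1, fin, bio, 5060), (2, 9, 1, fin, law, 3300), (2, 9, 1, fin, ops, 2600), (37, 3, 26, k2, k1, 8580), (37, 3, 26, k2, k2, 4760), (7, 3, 6, eng, k1, 6080), (7, 3, 6, eng, law, 9560), (7, 3, 6, eng, p1, 1470), (7, 4, 6, ops, k1, 6080), (7, 4, 6, ops, law, 9560), (7, 4, 6, ops, p1, 1470)}.
Keep only column(s) dept, floor (1 duplicate(s) eliminated): {(bio, 9), (k1, 3), (k1, 4), (k2, 3), (law, 3), (law, 4), (law, 9), (ops, 9), (p1, 3), (p1, 4)}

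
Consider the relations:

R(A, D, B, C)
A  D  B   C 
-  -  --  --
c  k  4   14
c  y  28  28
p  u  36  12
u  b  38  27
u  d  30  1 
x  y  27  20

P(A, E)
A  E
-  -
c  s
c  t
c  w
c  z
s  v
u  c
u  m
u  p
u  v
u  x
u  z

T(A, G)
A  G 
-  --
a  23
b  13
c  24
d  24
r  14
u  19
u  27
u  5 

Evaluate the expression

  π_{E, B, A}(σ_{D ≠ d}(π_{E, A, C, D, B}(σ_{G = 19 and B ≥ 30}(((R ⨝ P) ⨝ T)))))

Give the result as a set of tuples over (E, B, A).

{(c, 38, u), (m, 38, u), (p, 38, u), (v, 38, u), (x, 38, u), (z, 38, u)}

Natural join on A: {(c, k, 4, 14, s), (c, k, 4, 14, t), (c, k, 4, 14, w), (c, k, 4, 14, z), (c, y, 28, 28, s), (c, y, 28, 28, t), (c, y, 28, 28, w), (c, y, 28, 28, z), (u, b, 38, 27, c), (u, b, 38, 27, m), (u, b, 38, 27, p), (u, b, 38, 27, v), (u, b, 38, 27, x), (u, b, 38, 27, z), (u, d, 30, 1, c), (u, d, 30, 1, m), (u, d, 30, 1, p), (u, d, 30, 1, v), (u, d, 30, 1, x), (u, d, 30, 1, z)}
Natural join on A: {(c, k, 4, 14, s, 24), (c, k, 4, 14, t, 24), (c, k, 4, 14, w, 24), (c, k, 4, 14, z, 24), (c, y, 28, 28, s, 24), (c, y, 28, 28, t, 24), (c, y, 28, 28, w, 24), (c, y, 28, 28, z, 24), (u, b, 38, 27, c, 19), (u, b, 38, 27, c, 27), (u, b, 38, 27, c, 5), (u, b, 38, 27, m, 19), (u, b, 38, 27, m, 27), (u, b, 38, 27, m, 5), (u, b, 38, 27, p, 19), (u, b, 38, 27, p, 27), (u, b, 38, 27, p, 5), (u, b, 38, 27, v, 19), (u, b, 38, 27, v, 27), (u, b, 38, 27, v, 5), (u, b, 38, 27, x, 19), (u, b, 38, 27, x, 27), (u, b, 38, 27, x, 5), (u, b, 38, 27, z, 19), (u, b, 38, 27, z, 27), (u, b, 38, 27, z, 5), (u, d, 30, 1, c, 19), (u, d, 30, 1, c, 27), (u, d, 30, 1, c, 5), (u, d, 30, 1, m, 19), (u, d, 30, 1, m, 27), (u, d, 30, 1, m, 5), (u, d, 30, 1, p, 19), (u, d, 30, 1, p, 27), (u, d, 30, 1, p, 5), (u, d, 30, 1, v, 19), (u, d, 30, 1, v, 27), (u, d, 30, 1, v, 5), (u, d, 30, 1, x, 19), (u, d, 30, 1, x, 27), (u, d, 30, 1, x, 5), (u, d, 30, 1, z, 19), (u, d, 30, 1, z, 27), (u, d, 30, 1, z, 5)}
Apply σ_{G = 19 and B ≥ 30}; surviving tuples: {(u, b, 38, 27, c, 19), (u, b, 38, 27, m, 19), (u, b, 38, 27, p, 19), (u, b, 38, 27, v, 19), (u, b, 38, 27, x, 19), (u, b, 38, 27, z, 19), (u, d, 30, 1, c, 19), (u, d, 30, 1, m, 19), (u, d, 30, 1, p, 19), (u, d, 30, 1, v, 19), (u, d, 30, 1, x, 19), (u, d, 30, 1, z, 19)}
π[E, A, C, D, B]: project onto (E, A, C, D, B) → {(c, u, 1, d, 30), (c, u, 27, b, 38), (m, u, 1, d, 30), (m, u, 27, b, 38), (p, u, 1, d, 30), (p, u, 27, b, 38), (v, u, 1, d, 30), (v, u, 27, b, 38), (x, u, 1, d, 30), (x, u, 27, b, 38), (z, u, 1, d, 30), (z, u, 27, b, 38)}
Apply σ_{D ≠ d}; surviving tuples: {(c, u, 27, b, 38), (m, u, 27, b, 38), (p, u, 27, b, 38), (v, u, 27, b, 38), (x, u, 27, b, 38), (z, u, 27, b, 38)}
π[E, B, A]: project onto (E, B, A) → {(c, 38, u), (m, 38, u), (p, 38, u), (v, 38, u), (x, 38, u), (z, 38, u)}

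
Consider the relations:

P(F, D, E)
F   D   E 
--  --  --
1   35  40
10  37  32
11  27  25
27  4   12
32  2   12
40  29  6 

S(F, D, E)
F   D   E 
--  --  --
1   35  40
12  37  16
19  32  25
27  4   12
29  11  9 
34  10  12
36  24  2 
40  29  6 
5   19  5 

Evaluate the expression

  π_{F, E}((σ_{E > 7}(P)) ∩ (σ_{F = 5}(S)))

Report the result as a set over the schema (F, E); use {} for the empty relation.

{}

Apply σ_{E > 7}; surviving tuples: {(1, 35, 40), (10, 37, 32), (11, 27, 25), (27, 4, 12), (32, 2, 12)}
Apply σ_{F = 5}; surviving tuples: {(5, 19, 5)}
Set intersection of the two operands is {}.
Keep only column(s) F, E: {}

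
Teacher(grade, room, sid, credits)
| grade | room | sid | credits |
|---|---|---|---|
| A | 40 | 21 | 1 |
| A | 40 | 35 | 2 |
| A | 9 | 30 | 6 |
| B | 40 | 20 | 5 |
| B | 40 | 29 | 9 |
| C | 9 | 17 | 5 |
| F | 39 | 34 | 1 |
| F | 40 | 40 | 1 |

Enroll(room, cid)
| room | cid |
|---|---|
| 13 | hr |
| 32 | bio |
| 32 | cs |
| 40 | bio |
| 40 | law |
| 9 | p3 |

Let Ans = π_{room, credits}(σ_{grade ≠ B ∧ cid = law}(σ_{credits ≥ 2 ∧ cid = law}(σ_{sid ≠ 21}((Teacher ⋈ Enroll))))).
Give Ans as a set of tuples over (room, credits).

Natural join on room: {(A, 40, 21, 1, bio), (A, 40, 21, 1, law), (A, 40, 35, 2, bio), (A, 40, 35, 2, law), (A, 9, 30, 6, p3), (B, 40, 20, 5, bio), (B, 40, 20, 5, law), (B, 40, 29, 9, bio), (B, 40, 29, 9, law), (C, 9, 17, 5, p3), (F, 40, 40, 1, bio), (F, 40, 40, 1, law)}
σ[sid ≠ 21]: keep tuples satisfying sid ≠ 21 → {(A, 40, 35, 2, bio), (A, 40, 35, 2, law), (A, 9, 30, 6, p3), (B, 40, 20, 5, bio), (B, 40, 20, 5, law), (B, 40, 29, 9, bio), (B, 40, 29, 9, law), (C, 9, 17, 5, p3), (F, 40, 40, 1, bio), (F, 40, 40, 1, law)}
σ[credits ≥ 2 ∧ cid = law]: keep tuples satisfying credits ≥ 2 ∧ cid = law → {(A, 40, 35, 2, law), (B, 40, 20, 5, law), (B, 40, 29, 9, law)}
σ[grade ≠ B ∧ cid = law]: keep tuples satisfying grade ≠ B ∧ cid = law → {(A, 40, 35, 2, law)}
Keep only column(s) room, credits: {(40, 2)}

{(40, 2)}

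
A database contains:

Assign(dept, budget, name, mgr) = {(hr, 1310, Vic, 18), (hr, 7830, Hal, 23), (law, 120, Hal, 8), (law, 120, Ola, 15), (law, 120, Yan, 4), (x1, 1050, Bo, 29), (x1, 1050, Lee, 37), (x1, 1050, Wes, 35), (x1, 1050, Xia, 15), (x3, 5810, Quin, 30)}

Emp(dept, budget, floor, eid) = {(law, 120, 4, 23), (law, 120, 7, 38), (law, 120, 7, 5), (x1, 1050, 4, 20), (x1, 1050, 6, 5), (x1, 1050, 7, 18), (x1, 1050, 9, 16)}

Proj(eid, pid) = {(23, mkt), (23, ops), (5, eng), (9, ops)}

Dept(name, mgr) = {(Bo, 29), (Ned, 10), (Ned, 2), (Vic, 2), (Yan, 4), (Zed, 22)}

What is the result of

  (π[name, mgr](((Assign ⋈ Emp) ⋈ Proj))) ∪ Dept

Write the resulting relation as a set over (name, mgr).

Assign ⋈ Emp (natural join on dept, budget): {(law, 120, Hal, 8, 4, 23), (law, 120, Hal, 8, 7, 38), (law, 120, Hal, 8, 7, 5), (law, 120, Ola, 15, 4, 23), (law, 120, Ola, 15, 7, 38), (law, 120, Ola, 15, 7, 5), (law, 120, Yan, 4, 4, 23), (law, 120, Yan, 4, 7, 38), (law, 120, Yan, 4, 7, 5), (x1, 1050, Bo, 29, 4, 20), (x1, 1050, Bo, 29, 6, 5), (x1, 1050, Bo, 29, 7, 18), (x1, 1050, Bo, 29, 9, 16), (x1, 1050, Lee, 37, 4, 20), (x1, 1050, Lee, 37, 6, 5), (x1, 1050, Lee, 37, 7, 18), (x1, 1050, Lee, 37, 9, 16), (x1, 1050, Wes, 35, 4, 20), (x1, 1050, Wes, 35, 6, 5), (x1, 1050, Wes, 35, 7, 18), (x1, 1050, Wes, 35, 9, 16), (x1, 1050, Xia, 15, 4, 20), (x1, 1050, Xia, 15, 6, 5), (x1, 1050, Xia, 15, 7, 18), (x1, 1050, Xia, 15, 9, 16)}
(Assign ⋈ Emp) ⋈ Proj (natural join on eid): {(law, 120, Hal, 8, 4, 23, mkt), (law, 120, Hal, 8, 4, 23, ops), (law, 120, Hal, 8, 7, 5, eng), (law, 120, Ola, 15, 4, 23, mkt), (law, 120, Ola, 15, 4, 23, ops), (law, 120, Ola, 15, 7, 5, eng), (law, 120, Yan, 4, 4, 23, mkt), (law, 120, Yan, 4, 4, 23, ops), (law, 120, Yan, 4, 7, 5, eng), (x1, 1050, Bo, 29, 6, 5, eng), (x1, 1050, Lee, 37, 6, 5, eng), (x1, 1050, Wes, 35, 6, 5, eng), (x1, 1050, Xia, 15, 6, 5, eng)}
π[name, mgr]: project onto (name, mgr) (6 duplicate(s) eliminated) → {(Bo, 29), (Hal, 8), (Lee, 37), (Ola, 15), (Wes, 35), (Xia, 15), (Yan, 4)}
Set union of the two operands is {(Bo, 29), (Hal, 8), (Lee, 37), (Ned, 10), (Ned, 2), (Ola, 15), (Vic, 2), (Wes, 35), (Xia, 15), (Yan, 4), (Zed, 22)}.

{(Bo, 29), (Hal, 8), (Lee, 37), (Ned, 10), (Ned, 2), (Ola, 15), (Vic, 2), (Wes, 35), (Xia, 15), (Yan, 4), (Zed, 22)}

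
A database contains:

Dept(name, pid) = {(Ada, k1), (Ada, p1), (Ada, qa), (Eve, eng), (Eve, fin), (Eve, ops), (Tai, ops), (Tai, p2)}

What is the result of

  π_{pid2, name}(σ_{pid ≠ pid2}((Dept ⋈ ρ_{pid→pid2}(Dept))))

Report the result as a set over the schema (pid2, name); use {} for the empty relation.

ρ[pid→pid2]: schema becomes (name, pid2); tuples unchanged.
Joining Dept and ρ_{pid→pid2}(Dept) on name yields {(Ada, k1, k1), (Ada, k1, p1), (Ada, k1, qa), (Ada, p1, k1), (Ada, p1, p1), (Ada, p1, qa), (Ada, qa, k1), (Ada, qa, p1), (Ada, qa, qa), (Eve, eng, eng), (Eve, eng, fin), (Eve, eng, ops), (Eve, fin, eng), (Eve, fin, fin), (Eve, fin, ops), (Eve, ops, eng), (Eve, ops, fin), (Eve, ops, ops), (Tai, ops, ops), (Tai, ops, p2), (Tai, p2, ops), (Tai, p2, p2)}.
Selection pid ≠ pid2: {(Ada, k1, p1), (Ada, k1, qa), (Ada, p1, k1), (Ada, p1, qa), (Ada, qa, k1), (Ada, qa, p1), (Eve, eng, fin), (Eve, eng, ops), (Eve, fin, eng), (Eve, fin, ops), (Eve, ops, eng), (Eve, ops, fin), (Tai, ops, p2), (Tai, p2, ops)}
π[pid2, name]: project onto (pid2, name) (6 duplicate(s) eliminated) → {(eng, Eve), (fin, Eve), (k1, Ada), (ops, Eve), (ops, Tai), (p1, Ada), (p2, Tai), (qa, Ada)}

{(eng, Eve), (fin, Eve), (k1, Ada), (ops, Eve), (ops, Tai), (p1, Ada), (p2, Tai), (qa, Ada)}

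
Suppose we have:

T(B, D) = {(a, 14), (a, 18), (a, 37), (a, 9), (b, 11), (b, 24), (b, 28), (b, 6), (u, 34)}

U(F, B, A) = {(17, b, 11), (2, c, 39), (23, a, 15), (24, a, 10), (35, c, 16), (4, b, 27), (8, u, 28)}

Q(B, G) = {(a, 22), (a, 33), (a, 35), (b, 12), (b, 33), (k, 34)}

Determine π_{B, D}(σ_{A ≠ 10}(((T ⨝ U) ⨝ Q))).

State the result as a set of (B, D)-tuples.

{(a, 14), (a, 18), (a, 37), (a, 9), (b, 11), (b, 24), (b, 28), (b, 6)}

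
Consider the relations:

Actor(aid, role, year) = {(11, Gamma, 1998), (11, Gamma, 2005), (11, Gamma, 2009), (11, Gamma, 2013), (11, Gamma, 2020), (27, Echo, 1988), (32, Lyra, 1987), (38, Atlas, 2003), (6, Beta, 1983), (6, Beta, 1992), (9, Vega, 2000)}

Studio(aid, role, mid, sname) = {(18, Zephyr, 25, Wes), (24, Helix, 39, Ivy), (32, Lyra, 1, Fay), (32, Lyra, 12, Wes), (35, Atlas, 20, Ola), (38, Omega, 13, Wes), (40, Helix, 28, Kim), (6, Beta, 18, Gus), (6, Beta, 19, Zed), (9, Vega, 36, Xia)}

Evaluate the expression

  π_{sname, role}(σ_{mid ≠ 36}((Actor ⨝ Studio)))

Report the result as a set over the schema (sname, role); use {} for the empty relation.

{(Fay, Lyra), (Gus, Beta), (Wes, Lyra), (Zed, Beta)}

Natural join on aid, role: {(32, Lyra, 1987, 1, Fay), (32, Lyra, 1987, 12, Wes), (6, Beta, 1983, 18, Gus), (6, Beta, 1983, 19, Zed), (6, Beta, 1992, 18, Gus), (6, Beta, 1992, 19, Zed), (9, Vega, 2000, 36, Xia)}
Apply σ_{mid ≠ 36}; surviving tuples: {(32, Lyra, 1987, 1, Fay), (32, Lyra, 1987, 12, Wes), (6, Beta, 1983, 18, Gus), (6, Beta, 1983, 19, Zed), (6, Beta, 1992, 18, Gus), (6, Beta, 1992, 19, Zed)}
Keep only column(s) sname, role (2 duplicate(s) eliminated): {(Fay, Lyra), (Gus, Beta), (Wes, Lyra), (Zed, Beta)}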